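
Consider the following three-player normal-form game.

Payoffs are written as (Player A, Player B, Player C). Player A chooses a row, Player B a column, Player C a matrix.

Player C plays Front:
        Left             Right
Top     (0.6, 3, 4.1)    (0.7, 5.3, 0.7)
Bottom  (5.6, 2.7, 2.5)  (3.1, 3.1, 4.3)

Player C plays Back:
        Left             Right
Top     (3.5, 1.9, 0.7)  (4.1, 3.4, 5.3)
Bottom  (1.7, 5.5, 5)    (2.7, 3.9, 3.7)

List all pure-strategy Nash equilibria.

For each strategy profile, look for a profitable unilateral deviation.
(Top, Left, Front): Player A can switch to Bottom (0.6 → 5.6). Not NE.
(Top, Left, Back): Player B can switch to Right (1.9 → 3.4). Not NE.
(Top, Right, Front): Player A can switch to Bottom (0.7 → 3.1). Not NE.
(Top, Right, Back): Player A gets 4.1, best alternative 2.7; Player B gets 3.4, best alternative 1.9; Player C gets 5.3, best alternative 0.7. No profitable deviation — NE.
(Bottom, Left, Front): Player B can switch to Right (2.7 → 3.1). Not NE.
(Bottom, Left, Back): Player A can switch to Top (1.7 → 3.5). Not NE.
(Bottom, Right, Front): Player A gets 3.1, best alternative 0.7; Player B gets 3.1, best alternative 2.7; Player C gets 4.3, best alternative 3.7. No profitable deviation — NE.
(Bottom, Right, Back): Player A can switch to Top (2.7 → 4.1). Not NE.

The pure Nash equilibria are (Top, Right, Back), (Bottom, Right, Front).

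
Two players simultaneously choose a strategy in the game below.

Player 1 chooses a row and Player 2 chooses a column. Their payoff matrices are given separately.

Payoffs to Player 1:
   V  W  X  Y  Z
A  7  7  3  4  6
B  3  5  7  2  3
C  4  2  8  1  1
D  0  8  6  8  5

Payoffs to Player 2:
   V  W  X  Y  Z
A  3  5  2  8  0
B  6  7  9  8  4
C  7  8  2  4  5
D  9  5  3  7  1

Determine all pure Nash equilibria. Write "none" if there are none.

Mark each player's best response to every combination of opponents' strategies; a profile where every player is best-responding is a pure Nash equilibrium.
Player 1 against V: payoffs 7, 3, 4, 0 → best response A.
Player 1 against W: payoffs 7, 5, 2, 8 → best response D.
Player 1 against X: payoffs 3, 7, 8, 6 → best response C.
Player 1 against Y: payoffs 4, 2, 1, 8 → best response D.
Player 1 against Z: payoffs 6, 3, 1, 5 → best response A.
Player 2 against A: payoffs 3, 5, 2, 8, 0 → best response Y.
Player 2 against B: payoffs 6, 7, 9, 8, 4 → best response X.
Player 2 against C: payoffs 7, 8, 2, 4, 5 → best response W.
Player 2 against D: payoffs 9, 5, 3, 7, 1 → best response V.
No profile is a mutual best response for all players.

No pure-strategy Nash equilibrium.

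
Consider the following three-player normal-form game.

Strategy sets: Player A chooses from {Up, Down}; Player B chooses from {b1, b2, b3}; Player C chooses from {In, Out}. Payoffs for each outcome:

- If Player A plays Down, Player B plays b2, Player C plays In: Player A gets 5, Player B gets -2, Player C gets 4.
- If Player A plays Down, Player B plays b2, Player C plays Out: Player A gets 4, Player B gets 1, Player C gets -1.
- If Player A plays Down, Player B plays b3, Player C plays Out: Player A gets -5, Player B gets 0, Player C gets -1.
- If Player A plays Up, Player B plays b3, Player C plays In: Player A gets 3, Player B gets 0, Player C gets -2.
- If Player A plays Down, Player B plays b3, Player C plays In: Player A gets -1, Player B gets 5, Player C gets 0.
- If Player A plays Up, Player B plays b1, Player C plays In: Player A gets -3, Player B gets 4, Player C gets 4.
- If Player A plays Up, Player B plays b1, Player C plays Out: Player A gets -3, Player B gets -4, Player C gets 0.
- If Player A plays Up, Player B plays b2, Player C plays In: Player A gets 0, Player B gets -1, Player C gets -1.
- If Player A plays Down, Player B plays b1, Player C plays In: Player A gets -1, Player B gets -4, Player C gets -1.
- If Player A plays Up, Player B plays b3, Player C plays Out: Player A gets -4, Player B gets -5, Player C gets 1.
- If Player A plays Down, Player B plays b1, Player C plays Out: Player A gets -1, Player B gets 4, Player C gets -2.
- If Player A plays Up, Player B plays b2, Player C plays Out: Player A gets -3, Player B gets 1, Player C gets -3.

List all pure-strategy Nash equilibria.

Player A against (b1, In): payoffs -3, -1 → best response Down.
Player A against (b1, Out): payoffs -3, -1 → best response Down.
Player A against (b2, In): payoffs 0, 5 → best response Down.
Player A against (b2, Out): payoffs -3, 4 → best response Down.
Player A against (b3, In): payoffs 3, -1 → best response Up.
Player A against (b3, Out): payoffs -4, -5 → best response Up.
Player B against (Up, In): payoffs 4, -1, 0 → best response b1.
Player B against (Up, Out): payoffs -4, 1, -5 → best response b2.
Player B against (Down, In): payoffs -4, -2, 5 → best response b3.
Player B against (Down, Out): payoffs 4, 1, 0 → best response b1.
Player C against (Up, b1): payoffs 4, 0 → best response In.
Player C against (Up, b2): payoffs -1, -3 → best response In.
Player C against (Up, b3): payoffs -2, 1 → best response Out.
Player C against (Down, b1): payoffs -1, -2 → best response In.
Player C against (Down, b2): payoffs 4, -1 → best response In.
Player C against (Down, b3): payoffs 0, -1 → best response In.
No profile is a mutual best response for all players.

This game has no pure Nash equilibrium.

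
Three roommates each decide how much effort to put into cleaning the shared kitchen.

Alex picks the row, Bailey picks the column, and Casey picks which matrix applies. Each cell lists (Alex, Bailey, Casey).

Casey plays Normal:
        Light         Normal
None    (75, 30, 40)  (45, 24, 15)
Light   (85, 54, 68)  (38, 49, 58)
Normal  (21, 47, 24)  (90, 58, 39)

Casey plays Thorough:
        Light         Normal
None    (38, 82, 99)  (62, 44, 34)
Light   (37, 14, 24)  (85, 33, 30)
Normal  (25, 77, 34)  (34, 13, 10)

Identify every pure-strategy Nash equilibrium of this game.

Pure-strategy Nash equilibria: (None, Light, Thorough) and (Light, Light, Normal) and (Normal, Normal, Normal)

Check each profile: it is a Nash equilibrium iff no player can strictly gain by switching unilaterally.
(None, Light, Normal): Alex can switch to Light (75 → 85). Not NE.
(None, Light, Thorough): Alex gets 38, best alternative 37; Bailey gets 82, best alternative 44; Casey gets 99, best alternative 40. No profitable deviation — NE.
(None, Normal, Normal): Alex can switch to Normal (45 → 90). Not NE.
(None, Normal, Thorough): Alex can switch to Light (62 → 85). Not NE.
(Light, Light, Normal): Alex gets 85, best alternative 75; Bailey gets 54, best alternative 49; Casey gets 68, best alternative 24. No profitable deviation — NE.
(Light, Light, Thorough): Alex can switch to None (37 → 38). Not NE.
(Light, Normal, Normal): Alex can switch to None (38 → 45). Not NE.
(Light, Normal, Thorough): Casey can switch to Normal (30 → 58). Not NE.
(Normal, Light, Normal): Alex can switch to None (21 → 75). Not NE.
(Normal, Light, Thorough): Alex can switch to None (25 → 38). Not NE.
(Normal, Normal, Normal): Alex gets 90, best alternative 45; Bailey gets 58, best alternative 47; Casey gets 39, best alternative 10. No profitable deviation — NE.
(Normal, Normal, Thorough): Alex can switch to None (34 → 62). Not NE.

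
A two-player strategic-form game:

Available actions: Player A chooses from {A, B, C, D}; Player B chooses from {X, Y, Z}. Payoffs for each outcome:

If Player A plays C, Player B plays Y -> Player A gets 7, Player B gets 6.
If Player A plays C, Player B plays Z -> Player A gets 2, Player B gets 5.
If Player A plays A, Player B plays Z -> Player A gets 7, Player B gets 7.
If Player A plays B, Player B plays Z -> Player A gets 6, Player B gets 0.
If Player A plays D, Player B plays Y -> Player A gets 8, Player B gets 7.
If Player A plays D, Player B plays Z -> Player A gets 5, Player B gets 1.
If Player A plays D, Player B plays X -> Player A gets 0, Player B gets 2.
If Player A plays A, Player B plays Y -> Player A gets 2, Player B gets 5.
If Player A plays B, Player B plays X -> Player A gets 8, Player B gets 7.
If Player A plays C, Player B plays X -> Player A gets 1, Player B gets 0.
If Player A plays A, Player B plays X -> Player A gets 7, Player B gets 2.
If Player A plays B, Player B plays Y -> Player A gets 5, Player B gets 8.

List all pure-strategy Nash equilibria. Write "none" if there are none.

Player A against X: payoffs 7, 8, 1, 0 → best response B.
Player A against Y: payoffs 2, 5, 7, 8 → best response D.
Player A against Z: payoffs 7, 6, 2, 5 → best response A.
Player B against A: payoffs 2, 5, 7 → best response Z.
Player B against B: payoffs 7, 8, 0 → best response Y.
Player B against C: payoffs 0, 6, 5 → best response Y.
Player B against D: payoffs 2, 7, 1 → best response Y.
Mutual best responses: (A, Z); (D, Y).

Pure-strategy Nash equilibria: (A, Z), (D, Y)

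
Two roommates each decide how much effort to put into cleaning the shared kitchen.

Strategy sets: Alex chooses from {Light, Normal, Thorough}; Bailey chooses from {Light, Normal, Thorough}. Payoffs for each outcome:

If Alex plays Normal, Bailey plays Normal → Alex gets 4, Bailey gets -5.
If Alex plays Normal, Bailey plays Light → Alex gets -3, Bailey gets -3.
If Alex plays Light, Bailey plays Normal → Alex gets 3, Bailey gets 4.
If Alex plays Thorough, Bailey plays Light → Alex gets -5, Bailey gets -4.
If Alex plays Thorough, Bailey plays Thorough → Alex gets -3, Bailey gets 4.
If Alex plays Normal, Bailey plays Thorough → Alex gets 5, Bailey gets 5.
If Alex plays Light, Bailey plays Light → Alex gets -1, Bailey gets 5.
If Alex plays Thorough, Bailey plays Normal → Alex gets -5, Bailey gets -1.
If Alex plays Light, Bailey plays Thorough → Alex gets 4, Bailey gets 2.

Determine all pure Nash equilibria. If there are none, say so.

For each player, find the best response to each opponent profile; mutual best responses are the pure NE.
Alex against Light: payoffs -1, -3, -5 → best response Light.
Alex against Normal: payoffs 3, 4, -5 → best response Normal.
Alex against Thorough: payoffs 4, 5, -3 → best response Normal.
Bailey against Light: payoffs 5, 4, 2 → best response Light.
Bailey against Normal: payoffs -3, -5, 5 → best response Thorough.
Bailey against Thorough: payoffs -4, -1, 4 → best response Thorough.
Mutual best responses: (Light, Light); (Normal, Thorough).

Pure-strategy Nash equilibria: (Light, Light), (Normal, Thorough)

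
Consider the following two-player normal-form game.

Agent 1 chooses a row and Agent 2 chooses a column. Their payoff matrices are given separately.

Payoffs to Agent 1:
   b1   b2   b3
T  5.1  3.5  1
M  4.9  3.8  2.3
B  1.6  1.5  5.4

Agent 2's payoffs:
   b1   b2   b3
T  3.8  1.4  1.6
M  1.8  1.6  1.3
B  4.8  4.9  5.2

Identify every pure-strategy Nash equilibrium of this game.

The pure Nash equilibria are (T, b1) and (B, b3).

(T, b1): Agent 1 gets 5.1, best alternative 4.9; Agent 2 gets 3.8, best alternative 1.6. No profitable deviation — NE.
(T, b2): Agent 1 can switch to M (3.5 → 3.8). Not NE.
(T, b3): Agent 1 can switch to M (1 → 2.3). Not NE.
(M, b1): Agent 1 can switch to T (4.9 → 5.1). Not NE.
(M, b2): Agent 2 can switch to b1 (1.6 → 1.8). Not NE.
(M, b3): Agent 1 can switch to B (2.3 → 5.4). Not NE.
(B, b1): Agent 1 can switch to T (1.6 → 5.1). Not NE.
(B, b2): Agent 1 can switch to T (1.5 → 3.5). Not NE.
(B, b3): Agent 1 gets 5.4, best alternative 2.3; Agent 2 gets 5.2, best alternative 4.9. No profitable deviation — NE.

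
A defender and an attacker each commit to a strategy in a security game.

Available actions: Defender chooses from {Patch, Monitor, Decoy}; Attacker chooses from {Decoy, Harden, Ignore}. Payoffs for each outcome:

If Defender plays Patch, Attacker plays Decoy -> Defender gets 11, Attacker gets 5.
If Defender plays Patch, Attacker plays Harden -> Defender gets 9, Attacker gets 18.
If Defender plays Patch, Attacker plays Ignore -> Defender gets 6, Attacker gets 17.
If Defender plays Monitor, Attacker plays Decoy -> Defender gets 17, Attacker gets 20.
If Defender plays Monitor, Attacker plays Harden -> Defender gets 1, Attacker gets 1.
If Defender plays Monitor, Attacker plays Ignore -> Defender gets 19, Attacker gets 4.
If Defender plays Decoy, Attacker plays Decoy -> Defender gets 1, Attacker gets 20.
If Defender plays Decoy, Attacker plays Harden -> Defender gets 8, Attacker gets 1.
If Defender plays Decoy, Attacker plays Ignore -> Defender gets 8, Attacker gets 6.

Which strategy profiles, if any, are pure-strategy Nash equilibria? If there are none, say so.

(Patch, Decoy): Defender can switch to Monitor (11 → 17). Not NE.
(Patch, Harden): Defender gets 9, best alternative 8; Attacker gets 18, best alternative 17. No profitable deviation — NE.
(Patch, Ignore): Defender can switch to Monitor (6 → 19). Not NE.
(Monitor, Decoy): Defender gets 17, best alternative 11; Attacker gets 20, best alternative 4. No profitable deviation — NE.
(Monitor, Harden): Defender can switch to Patch (1 → 9). Not NE.
(Monitor, Ignore): Attacker can switch to Decoy (4 → 20). Not NE.
(Decoy, Decoy): Defender can switch to Patch (1 → 11). Not NE.
(Decoy, Harden): Defender can switch to Patch (8 → 9). Not NE.
(Decoy, Ignore): Defender can switch to Monitor (8 → 19). Not NE.

(Patch, Harden) and (Monitor, Decoy)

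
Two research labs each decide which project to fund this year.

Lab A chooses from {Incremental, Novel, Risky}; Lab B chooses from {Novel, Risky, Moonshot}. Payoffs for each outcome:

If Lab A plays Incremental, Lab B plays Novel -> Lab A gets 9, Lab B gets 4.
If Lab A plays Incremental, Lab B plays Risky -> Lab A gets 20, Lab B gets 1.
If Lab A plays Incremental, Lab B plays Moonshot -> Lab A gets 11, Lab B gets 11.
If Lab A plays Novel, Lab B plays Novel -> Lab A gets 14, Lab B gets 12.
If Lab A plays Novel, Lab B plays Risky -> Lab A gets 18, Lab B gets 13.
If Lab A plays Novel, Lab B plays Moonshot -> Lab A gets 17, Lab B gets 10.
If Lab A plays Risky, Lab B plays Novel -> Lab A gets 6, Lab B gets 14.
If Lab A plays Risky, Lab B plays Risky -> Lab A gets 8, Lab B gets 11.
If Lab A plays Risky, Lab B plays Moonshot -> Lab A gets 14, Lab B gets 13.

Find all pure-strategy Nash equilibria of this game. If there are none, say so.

Lab A against Novel: payoffs 9, 14, 6 → best response Novel.
Lab A against Risky: payoffs 20, 18, 8 → best response Incremental.
Lab A against Moonshot: payoffs 11, 17, 14 → best response Novel.
Lab B against Incremental: payoffs 4, 1, 11 → best response Moonshot.
Lab B against Novel: payoffs 12, 13, 10 → best response Risky.
Lab B against Risky: payoffs 14, 11, 13 → best response Novel.
No profile is a mutual best response for all players.

This game has no pure Nash equilibrium.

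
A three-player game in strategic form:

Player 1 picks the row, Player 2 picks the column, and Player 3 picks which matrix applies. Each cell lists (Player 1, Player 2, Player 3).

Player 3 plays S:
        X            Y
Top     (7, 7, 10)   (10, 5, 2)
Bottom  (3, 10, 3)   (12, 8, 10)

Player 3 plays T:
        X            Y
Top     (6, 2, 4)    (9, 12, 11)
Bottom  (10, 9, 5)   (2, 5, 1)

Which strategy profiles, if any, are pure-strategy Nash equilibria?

The pure Nash equilibria are (Top, X, S); (Top, Y, T); (Bottom, X, T).

Player 1 against (X, S): payoffs 7, 3 → best response Top.
Player 1 against (X, T): payoffs 6, 10 → best response Bottom.
Player 1 against (Y, S): payoffs 10, 12 → best response Bottom.
Player 1 against (Y, T): payoffs 9, 2 → best response Top.
Player 2 against (Top, S): payoffs 7, 5 → best response X.
Player 2 against (Top, T): payoffs 2, 12 → best response Y.
Player 2 against (Bottom, S): payoffs 10, 8 → best response X.
Player 2 against (Bottom, T): payoffs 9, 5 → best response X.
Player 3 against (Top, X): payoffs 10, 4 → best response S.
Player 3 against (Top, Y): payoffs 2, 11 → best response T.
Player 3 against (Bottom, X): payoffs 3, 5 → best response T.
Player 3 against (Bottom, Y): payoffs 10, 1 → best response S.
Mutual best responses: (Top, X, S); (Top, Y, T); (Bottom, X, T).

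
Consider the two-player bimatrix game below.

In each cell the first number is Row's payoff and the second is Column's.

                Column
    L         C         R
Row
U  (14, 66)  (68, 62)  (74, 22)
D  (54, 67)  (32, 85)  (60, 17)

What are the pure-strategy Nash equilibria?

Row against L: payoffs 14, 54 → best response D.
Row against C: payoffs 68, 32 → best response U.
Row against R: payoffs 74, 60 → best response U.
Column against U: payoffs 66, 62, 22 → best response L.
Column against D: payoffs 67, 85, 17 → best response C.
No profile is a mutual best response for all players.

none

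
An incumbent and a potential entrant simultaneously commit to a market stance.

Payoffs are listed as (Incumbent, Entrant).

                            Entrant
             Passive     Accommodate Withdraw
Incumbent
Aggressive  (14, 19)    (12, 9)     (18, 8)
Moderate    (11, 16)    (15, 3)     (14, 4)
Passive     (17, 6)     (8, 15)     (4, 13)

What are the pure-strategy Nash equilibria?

There is no pure-strategy Nash equilibrium.

Mark each player's best response to every combination of opponents' strategies; a profile where every player is best-responding is a pure Nash equilibrium.
Incumbent against Passive: payoffs 14, 11, 17 → best response Passive.
Incumbent against Accommodate: payoffs 12, 15, 8 → best response Moderate.
Incumbent against Withdraw: payoffs 18, 14, 4 → best response Aggressive.
Entrant against Aggressive: payoffs 19, 9, 8 → best response Passive.
Entrant against Moderate: payoffs 16, 3, 4 → best response Passive.
Entrant against Passive: payoffs 6, 15, 13 → best response Accommodate.
No profile is a mutual best response for all players.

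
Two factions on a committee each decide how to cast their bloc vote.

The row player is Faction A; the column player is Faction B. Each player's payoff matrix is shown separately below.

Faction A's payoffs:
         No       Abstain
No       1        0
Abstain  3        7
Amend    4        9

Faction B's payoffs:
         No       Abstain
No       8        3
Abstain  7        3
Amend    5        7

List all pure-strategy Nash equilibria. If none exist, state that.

Mark each player's best response to every combination of opponents' strategies; a profile where every player is best-responding is a pure Nash equilibrium.
Faction A against No: payoffs 1, 3, 4 → best response Amend.
Faction A against Abstain: payoffs 0, 7, 9 → best response Amend.
Faction B against No: payoffs 8, 3 → best response No.
Faction B against Abstain: payoffs 7, 3 → best response No.
Faction B against Amend: payoffs 5, 7 → best response Abstain.
Mutual best responses: (Amend, Abstain).

(Amend, Abstain)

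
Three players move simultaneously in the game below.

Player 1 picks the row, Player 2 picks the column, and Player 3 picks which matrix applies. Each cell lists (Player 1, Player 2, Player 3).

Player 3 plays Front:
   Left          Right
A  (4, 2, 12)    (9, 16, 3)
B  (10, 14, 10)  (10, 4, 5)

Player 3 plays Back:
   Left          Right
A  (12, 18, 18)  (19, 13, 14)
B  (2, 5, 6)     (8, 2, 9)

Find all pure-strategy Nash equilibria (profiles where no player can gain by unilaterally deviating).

The pure Nash equilibria are (A, Left, Back); (B, Left, Front).

Player 1 against (Left, Front): payoffs 4, 10 → best response B.
Player 1 against (Left, Back): payoffs 12, 2 → best response A.
Player 1 against (Right, Front): payoffs 9, 10 → best response B.
Player 1 against (Right, Back): payoffs 19, 8 → best response A.
Player 2 against (A, Front): payoffs 2, 16 → best response Right.
Player 2 against (A, Back): payoffs 18, 13 → best response Left.
Player 2 against (B, Front): payoffs 14, 4 → best response Left.
Player 2 against (B, Back): payoffs 5, 2 → best response Left.
Player 3 against (A, Left): payoffs 12, 18 → best response Back.
Player 3 against (A, Right): payoffs 3, 14 → best response Back.
Player 3 against (B, Left): payoffs 10, 6 → best response Front.
Player 3 against (B, Right): payoffs 5, 9 → best response Back.
Mutual best responses: (A, Left, Back); (B, Left, Front).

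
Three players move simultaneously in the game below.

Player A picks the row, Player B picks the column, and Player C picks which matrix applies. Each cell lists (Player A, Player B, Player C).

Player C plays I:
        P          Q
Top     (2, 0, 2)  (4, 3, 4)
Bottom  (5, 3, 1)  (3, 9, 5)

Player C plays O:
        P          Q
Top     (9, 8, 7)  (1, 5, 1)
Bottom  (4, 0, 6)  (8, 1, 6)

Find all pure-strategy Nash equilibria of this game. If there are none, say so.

Mark each player's best response to every combination of opponents' strategies; a profile where every player is best-responding is a pure Nash equilibrium.
Player A against (P, I): payoffs 2, 5 → best response Bottom.
Player A against (P, O): payoffs 9, 4 → best response Top.
Player A against (Q, I): payoffs 4, 3 → best response Top.
Player A against (Q, O): payoffs 1, 8 → best response Bottom.
Player B against (Top, I): payoffs 0, 3 → best response Q.
Player B against (Top, O): payoffs 8, 5 → best response P.
Player B against (Bottom, I): payoffs 3, 9 → best response Q.
Player B against (Bottom, O): payoffs 0, 1 → best response Q.
Player C against (Top, P): payoffs 2, 7 → best response O.
Player C against (Top, Q): payoffs 4, 1 → best response I.
Player C against (Bottom, P): payoffs 1, 6 → best response O.
Player C against (Bottom, Q): payoffs 5, 6 → best response O.
Mutual best responses: (Top, P, O); (Top, Q, I); (Bottom, Q, O).

Pure-strategy Nash equilibria: (Top, P, O) and (Top, Q, I) and (Bottom, Q, O)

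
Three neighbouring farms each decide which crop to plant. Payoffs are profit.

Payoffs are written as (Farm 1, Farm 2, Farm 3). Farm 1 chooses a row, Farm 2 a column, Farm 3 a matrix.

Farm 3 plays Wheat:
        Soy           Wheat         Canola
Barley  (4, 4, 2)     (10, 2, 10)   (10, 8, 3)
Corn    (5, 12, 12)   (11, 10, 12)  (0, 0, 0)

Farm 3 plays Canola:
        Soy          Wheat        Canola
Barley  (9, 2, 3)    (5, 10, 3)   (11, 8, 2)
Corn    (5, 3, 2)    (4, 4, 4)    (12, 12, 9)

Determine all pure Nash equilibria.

Farm 1 against (Soy, Wheat): payoffs 4, 5 → best response Corn.
Farm 1 against (Soy, Canola): payoffs 9, 5 → best response Barley.
Farm 1 against (Wheat, Wheat): payoffs 10, 11 → best response Corn.
Farm 1 against (Wheat, Canola): payoffs 5, 4 → best response Barley.
Farm 1 against (Canola, Wheat): payoffs 10, 0 → best response Barley.
Farm 1 against (Canola, Canola): payoffs 11, 12 → best response Corn.
Farm 2 against (Barley, Wheat): payoffs 4, 2, 8 → best response Canola.
Farm 2 against (Barley, Canola): payoffs 2, 10, 8 → best response Wheat.
Farm 2 against (Corn, Wheat): payoffs 12, 10, 0 → best response Soy.
Farm 2 against (Corn, Canola): payoffs 3, 4, 12 → best response Canola.
Farm 3 against (Barley, Soy): payoffs 2, 3 → best response Canola.
Farm 3 against (Barley, Wheat): payoffs 10, 3 → best response Wheat.
Farm 3 against (Barley, Canola): payoffs 3, 2 → best response Wheat.
Farm 3 against (Corn, Soy): payoffs 12, 2 → best response Wheat.
Farm 3 against (Corn, Wheat): payoffs 12, 4 → best response Wheat.
Farm 3 against (Corn, Canola): payoffs 0, 9 → best response Canola.
Mutual best responses: (Barley, Canola, Wheat); (Corn, Soy, Wheat); (Corn, Canola, Canola).

(Barley, Canola, Wheat), (Corn, Soy, Wheat), (Corn, Canola, Canola)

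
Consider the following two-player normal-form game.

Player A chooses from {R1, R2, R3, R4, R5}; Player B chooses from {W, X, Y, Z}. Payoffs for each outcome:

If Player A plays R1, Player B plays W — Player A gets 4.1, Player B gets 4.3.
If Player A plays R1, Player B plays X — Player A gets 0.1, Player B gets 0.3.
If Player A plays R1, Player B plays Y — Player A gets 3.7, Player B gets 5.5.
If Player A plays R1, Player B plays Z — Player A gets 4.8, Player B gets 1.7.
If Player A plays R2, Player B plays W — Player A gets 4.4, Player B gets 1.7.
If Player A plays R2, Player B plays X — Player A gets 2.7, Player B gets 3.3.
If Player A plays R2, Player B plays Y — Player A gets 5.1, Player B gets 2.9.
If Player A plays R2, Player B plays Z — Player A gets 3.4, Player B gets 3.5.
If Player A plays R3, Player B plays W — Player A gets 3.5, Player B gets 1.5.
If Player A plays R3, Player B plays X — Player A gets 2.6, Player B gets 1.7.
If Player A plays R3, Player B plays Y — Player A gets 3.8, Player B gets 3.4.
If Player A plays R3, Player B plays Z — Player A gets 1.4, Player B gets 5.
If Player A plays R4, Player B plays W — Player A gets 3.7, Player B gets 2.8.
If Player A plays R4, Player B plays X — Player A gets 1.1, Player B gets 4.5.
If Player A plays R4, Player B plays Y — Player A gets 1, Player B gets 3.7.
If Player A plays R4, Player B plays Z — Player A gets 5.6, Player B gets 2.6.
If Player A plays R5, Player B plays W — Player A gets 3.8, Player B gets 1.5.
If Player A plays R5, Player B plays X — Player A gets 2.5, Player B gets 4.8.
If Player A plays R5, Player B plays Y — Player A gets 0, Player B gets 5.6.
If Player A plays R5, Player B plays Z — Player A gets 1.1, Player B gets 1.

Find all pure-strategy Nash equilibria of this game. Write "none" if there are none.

This game has no pure Nash equilibrium.

Check each profile: it is a Nash equilibrium iff no player can strictly gain by switching unilaterally.
(R1, W): Player A can switch to R2 (4.1 → 4.4). Not NE.
(R1, X): Player A can switch to R2 (0.1 → 2.7). Not NE.
(R1, Y): Player A can switch to R2 (3.7 → 5.1). Not NE.
(R1, Z): Player A can switch to R4 (4.8 → 5.6). Not NE.
(R2, W): Player B can switch to X (1.7 → 3.3). Not NE.
(R2, X): Player B can switch to Z (3.3 → 3.5). Not NE.
(R2, Y): Player B can switch to X (2.9 → 3.3). Not NE.
(R2, Z): Player A can switch to R1 (3.4 → 4.8). Not NE.
(The remaining 12 profiles each have a profitable deviation by the same check.)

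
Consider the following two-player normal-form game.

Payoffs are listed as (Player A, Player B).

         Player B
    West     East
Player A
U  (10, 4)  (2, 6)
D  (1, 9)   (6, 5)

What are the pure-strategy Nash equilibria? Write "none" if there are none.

This game has no pure Nash equilibrium.

(U, West): Player B can switch to East (4 → 6). Not NE.
(U, East): Player A can switch to D (2 → 6). Not NE.
(D, West): Player A can switch to U (1 → 10). Not NE.
(D, East): Player B can switch to West (5 → 9). Not NE.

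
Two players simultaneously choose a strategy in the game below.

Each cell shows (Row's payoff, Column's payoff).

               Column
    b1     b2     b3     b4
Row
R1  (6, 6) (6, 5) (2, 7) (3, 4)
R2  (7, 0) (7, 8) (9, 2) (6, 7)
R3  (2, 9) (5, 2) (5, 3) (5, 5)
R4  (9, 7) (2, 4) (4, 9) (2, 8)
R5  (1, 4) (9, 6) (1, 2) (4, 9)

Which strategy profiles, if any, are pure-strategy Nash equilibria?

none

(R1, b1): Row can switch to R2 (6 → 7). Not NE.
(R1, b2): Row can switch to R2 (6 → 7). Not NE.
(R1, b3): Row can switch to R2 (2 → 9). Not NE.
(R1, b4): Row can switch to R2 (3 → 6). Not NE.
(R2, b1): Row can switch to R4 (7 → 9). Not NE.
(R2, b2): Row can switch to R5 (7 → 9). Not NE.
(The remaining 14 profiles each have a profitable deviation by the same check.)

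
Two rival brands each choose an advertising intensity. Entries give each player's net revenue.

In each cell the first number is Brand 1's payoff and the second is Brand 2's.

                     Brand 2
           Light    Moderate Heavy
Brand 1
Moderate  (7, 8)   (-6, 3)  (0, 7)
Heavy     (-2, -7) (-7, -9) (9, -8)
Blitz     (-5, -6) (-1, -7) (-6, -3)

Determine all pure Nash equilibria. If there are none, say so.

Brand 1 against Light: payoffs 7, -2, -5 → best response Moderate.
Brand 1 against Moderate: payoffs -6, -7, -1 → best response Blitz.
Brand 1 against Heavy: payoffs 0, 9, -6 → best response Heavy.
Brand 2 against Moderate: payoffs 8, 3, 7 → best response Light.
Brand 2 against Heavy: payoffs -7, -9, -8 → best response Light.
Brand 2 against Blitz: payoffs -6, -7, -3 → best response Heavy.
Mutual best responses: (Moderate, Light).

(Moderate, Light)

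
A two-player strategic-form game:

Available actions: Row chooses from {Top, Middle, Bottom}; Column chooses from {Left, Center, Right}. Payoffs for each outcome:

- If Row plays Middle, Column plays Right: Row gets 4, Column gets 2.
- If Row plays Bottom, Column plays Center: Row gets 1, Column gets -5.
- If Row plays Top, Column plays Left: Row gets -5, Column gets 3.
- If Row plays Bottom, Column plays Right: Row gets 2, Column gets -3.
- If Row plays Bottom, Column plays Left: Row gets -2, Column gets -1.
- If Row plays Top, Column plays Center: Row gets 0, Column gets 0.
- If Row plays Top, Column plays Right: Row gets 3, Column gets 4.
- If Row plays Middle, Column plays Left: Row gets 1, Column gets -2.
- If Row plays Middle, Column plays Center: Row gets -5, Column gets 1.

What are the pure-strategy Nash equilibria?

(Top, Left): Row can switch to Middle (-5 → 1). Not NE.
(Top, Center): Row can switch to Bottom (0 → 1). Not NE.
(Top, Right): Row can switch to Middle (3 → 4). Not NE.
(Middle, Left): Column can switch to Center (-2 → 1). Not NE.
(Middle, Center): Row can switch to Top (-5 → 0). Not NE.
(Middle, Right): Row gets 4, best alternative 3; Column gets 2, best alternative 1. No profitable deviation — NE.
(Bottom, Left): Row can switch to Middle (-2 → 1). Not NE.
(Bottom, Center): Column can switch to Left (-5 → -1). Not NE.
(Bottom, Right): Row can switch to Top (2 → 3). Not NE.

The unique pure-strategy Nash equilibrium is (Middle, Right).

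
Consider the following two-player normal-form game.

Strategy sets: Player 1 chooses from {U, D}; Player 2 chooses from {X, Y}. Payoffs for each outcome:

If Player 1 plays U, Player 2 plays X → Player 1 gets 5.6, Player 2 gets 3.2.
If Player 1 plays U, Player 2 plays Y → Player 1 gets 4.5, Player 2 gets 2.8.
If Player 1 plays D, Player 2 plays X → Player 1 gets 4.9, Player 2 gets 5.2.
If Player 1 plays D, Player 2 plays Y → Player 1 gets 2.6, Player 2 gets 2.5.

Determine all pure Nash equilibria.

Player 1 against X: payoffs 5.6, 4.9 → best response U.
Player 1 against Y: payoffs 4.5, 2.6 → best response U.
Player 2 against U: payoffs 3.2, 2.8 → best response X.
Player 2 against D: payoffs 5.2, 2.5 → best response X.
Mutual best responses: (U, X).

The unique pure-strategy Nash equilibrium is (U, X).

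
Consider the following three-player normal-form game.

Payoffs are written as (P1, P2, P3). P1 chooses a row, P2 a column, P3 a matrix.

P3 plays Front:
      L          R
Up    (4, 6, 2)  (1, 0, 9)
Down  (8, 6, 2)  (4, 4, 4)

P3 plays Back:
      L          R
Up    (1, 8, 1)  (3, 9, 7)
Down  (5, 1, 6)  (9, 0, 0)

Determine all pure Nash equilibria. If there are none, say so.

(Down, L, Back)

(Up, L, Front): P1 can switch to Down (4 → 8). Not NE.
(Up, L, Back): P1 can switch to Down (1 → 5). Not NE.
(Up, R, Front): P1 can switch to Down (1 → 4). Not NE.
(Up, R, Back): P1 can switch to Down (3 → 9). Not NE.
(Down, L, Front): P3 can switch to Back (2 → 6). Not NE.
(Down, L, Back): P1 gets 5, best alternative 1; P2 gets 1, best alternative 0; P3 gets 6, best alternative 2. No profitable deviation — NE.
(Down, R, Front): P2 can switch to L (4 → 6). Not NE.
(Down, R, Back): P2 can switch to L (0 → 1). Not NE.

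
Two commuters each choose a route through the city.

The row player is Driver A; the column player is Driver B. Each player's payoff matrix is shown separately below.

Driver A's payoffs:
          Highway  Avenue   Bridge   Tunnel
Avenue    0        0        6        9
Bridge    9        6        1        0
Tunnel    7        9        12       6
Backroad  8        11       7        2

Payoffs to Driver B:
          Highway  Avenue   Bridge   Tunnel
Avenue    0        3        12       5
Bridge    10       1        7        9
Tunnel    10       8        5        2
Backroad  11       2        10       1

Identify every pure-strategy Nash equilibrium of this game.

The unique pure-strategy Nash equilibrium is (Bridge, Highway).

(Avenue, Highway): Driver A can switch to Bridge (0 → 9). Not NE.
(Avenue, Avenue): Driver A can switch to Bridge (0 → 6). Not NE.
(Avenue, Bridge): Driver A can switch to Tunnel (6 → 12). Not NE.
(Avenue, Tunnel): Driver B can switch to Bridge (5 → 12). Not NE.
(Bridge, Highway): Driver A gets 9, best alternative 8; Driver B gets 10, best alternative 9. No profitable deviation — NE.
(Bridge, Avenue): Driver A can switch to Tunnel (6 → 9). Not NE.
(Bridge, Bridge): Driver A can switch to Avenue (1 → 6). Not NE.
(Bridge, Tunnel): Driver A can switch to Avenue (0 → 9). Not NE.
(Tunnel, Highway): Driver A can switch to Bridge (7 → 9). Not NE.
(The remaining 7 profiles each have a profitable deviation by the same check.)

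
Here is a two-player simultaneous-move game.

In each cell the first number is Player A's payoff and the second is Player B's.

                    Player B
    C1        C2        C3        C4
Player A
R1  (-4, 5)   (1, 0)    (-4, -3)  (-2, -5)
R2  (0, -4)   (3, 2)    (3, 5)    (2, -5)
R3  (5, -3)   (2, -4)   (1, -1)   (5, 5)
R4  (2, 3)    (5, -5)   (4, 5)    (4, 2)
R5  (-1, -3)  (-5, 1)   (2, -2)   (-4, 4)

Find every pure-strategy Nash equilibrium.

(R3, C4) and (R4, C3)

(R1, C1): Player A can switch to R2 (-4 → 0). Not NE.
(R1, C2): Player A can switch to R2 (1 → 3). Not NE.
(R1, C3): Player A can switch to R2 (-4 → 3). Not NE.
(R1, C4): Player A can switch to R2 (-2 → 2). Not NE.
(R2, C1): Player A can switch to R3 (0 → 5). Not NE.
(R2, C2): Player A can switch to R4 (3 → 5). Not NE.
(R2, C3): Player A can switch to R4 (3 → 4). Not NE.
(R2, C4): Player A can switch to R3 (2 → 5). Not NE.
(R3, C4): Player A gets 5, best alternative 4; Player B gets 5, best alternative -1. No profitable deviation — NE.
(R4, C3): Player A gets 4, best alternative 3; Player B gets 5, best alternative 3. No profitable deviation — NE.
(The remaining 10 profiles each have a profitable deviation by the same check.)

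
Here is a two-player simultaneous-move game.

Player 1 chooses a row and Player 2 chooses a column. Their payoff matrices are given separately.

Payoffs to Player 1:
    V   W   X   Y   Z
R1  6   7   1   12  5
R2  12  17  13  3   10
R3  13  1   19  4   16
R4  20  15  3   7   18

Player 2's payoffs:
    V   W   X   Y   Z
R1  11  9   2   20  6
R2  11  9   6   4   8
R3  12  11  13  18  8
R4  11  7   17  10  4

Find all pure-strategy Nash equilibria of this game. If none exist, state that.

Player 1 against V: payoffs 6, 12, 13, 20 → best response R4.
Player 1 against W: payoffs 7, 17, 1, 15 → best response R2.
Player 1 against X: payoffs 1, 13, 19, 3 → best response R3.
Player 1 against Y: payoffs 12, 3, 4, 7 → best response R1.
Player 1 against Z: payoffs 5, 10, 16, 18 → best response R4.
Player 2 against R1: payoffs 11, 9, 2, 20, 6 → best response Y.
Player 2 against R2: payoffs 11, 9, 6, 4, 8 → best response V.
Player 2 against R3: payoffs 12, 11, 13, 18, 8 → best response Y.
Player 2 against R4: payoffs 11, 7, 17, 10, 4 → best response X.
Mutual best responses: (R1, Y).

(R1, Y)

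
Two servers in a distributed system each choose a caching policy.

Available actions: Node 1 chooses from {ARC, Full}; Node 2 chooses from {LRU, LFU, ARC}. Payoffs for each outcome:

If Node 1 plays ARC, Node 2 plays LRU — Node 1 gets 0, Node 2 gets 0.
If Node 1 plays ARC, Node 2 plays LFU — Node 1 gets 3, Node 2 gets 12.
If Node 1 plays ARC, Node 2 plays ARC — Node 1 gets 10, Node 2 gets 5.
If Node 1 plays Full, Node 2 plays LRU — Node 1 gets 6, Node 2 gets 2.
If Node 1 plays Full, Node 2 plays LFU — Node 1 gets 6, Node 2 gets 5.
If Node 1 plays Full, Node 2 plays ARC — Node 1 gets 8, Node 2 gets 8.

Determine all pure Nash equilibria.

(ARC, LRU): Node 1 can switch to Full (0 → 6). Not NE.
(ARC, LFU): Node 1 can switch to Full (3 → 6). Not NE.
(ARC, ARC): Node 2 can switch to LFU (5 → 12). Not NE.
(Full, LRU): Node 2 can switch to LFU (2 → 5). Not NE.
(Full, LFU): Node 2 can switch to ARC (5 → 8). Not NE.
(Full, ARC): Node 1 can switch to ARC (8 → 10). Not NE.

No pure-strategy Nash equilibrium.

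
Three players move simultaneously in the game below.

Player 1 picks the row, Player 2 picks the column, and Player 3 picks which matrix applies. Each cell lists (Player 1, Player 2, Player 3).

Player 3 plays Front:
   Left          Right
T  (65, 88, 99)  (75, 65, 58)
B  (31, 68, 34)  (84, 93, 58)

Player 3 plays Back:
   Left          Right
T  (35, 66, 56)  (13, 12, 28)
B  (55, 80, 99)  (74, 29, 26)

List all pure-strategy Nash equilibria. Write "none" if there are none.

(T, Left, Front): Player 1 gets 65, best alternative 31; Player 2 gets 88, best alternative 65; Player 3 gets 99, best alternative 56. No profitable deviation — NE.
(T, Left, Back): Player 1 can switch to B (35 → 55). Not NE.
(T, Right, Front): Player 1 can switch to B (75 → 84). Not NE.
(T, Right, Back): Player 1 can switch to B (13 → 74). Not NE.
(B, Left, Front): Player 1 can switch to T (31 → 65). Not NE.
(B, Left, Back): Player 1 gets 55, best alternative 35; Player 2 gets 80, best alternative 29; Player 3 gets 99, best alternative 34. No profitable deviation — NE.
(B, Right, Front): Player 1 gets 84, best alternative 75; Player 2 gets 93, best alternative 68; Player 3 gets 58, best alternative 26. No profitable deviation — NE.
(B, Right, Back): Player 2 can switch to Left (29 → 80). Not NE.

Pure-strategy Nash equilibria: (T, Left, Front); (B, Left, Back); (B, Right, Front)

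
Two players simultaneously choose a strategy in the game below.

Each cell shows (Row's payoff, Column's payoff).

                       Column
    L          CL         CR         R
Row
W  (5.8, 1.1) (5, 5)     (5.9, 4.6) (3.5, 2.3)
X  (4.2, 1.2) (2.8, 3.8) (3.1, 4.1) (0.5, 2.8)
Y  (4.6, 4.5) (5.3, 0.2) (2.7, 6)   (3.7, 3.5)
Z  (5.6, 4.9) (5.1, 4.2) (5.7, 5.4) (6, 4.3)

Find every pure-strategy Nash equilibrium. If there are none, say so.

For each player, find the best response to each opponent profile; mutual best responses are the pure NE.
Row against L: payoffs 5.8, 4.2, 4.6, 5.6 → best response W.
Row against CL: payoffs 5, 2.8, 5.3, 5.1 → best response Y.
Row against CR: payoffs 5.9, 3.1, 2.7, 5.7 → best response W.
Row against R: payoffs 3.5, 0.5, 3.7, 6 → best response Z.
Column against W: payoffs 1.1, 5, 4.6, 2.3 → best response CL.
Column against X: payoffs 1.2, 3.8, 4.1, 2.8 → best response CR.
Column against Y: payoffs 4.5, 0.2, 6, 3.5 → best response CR.
Column against Z: payoffs 4.9, 4.2, 5.4, 4.3 → best response CR.
No profile is a mutual best response for all players.

No pure-strategy Nash equilibrium.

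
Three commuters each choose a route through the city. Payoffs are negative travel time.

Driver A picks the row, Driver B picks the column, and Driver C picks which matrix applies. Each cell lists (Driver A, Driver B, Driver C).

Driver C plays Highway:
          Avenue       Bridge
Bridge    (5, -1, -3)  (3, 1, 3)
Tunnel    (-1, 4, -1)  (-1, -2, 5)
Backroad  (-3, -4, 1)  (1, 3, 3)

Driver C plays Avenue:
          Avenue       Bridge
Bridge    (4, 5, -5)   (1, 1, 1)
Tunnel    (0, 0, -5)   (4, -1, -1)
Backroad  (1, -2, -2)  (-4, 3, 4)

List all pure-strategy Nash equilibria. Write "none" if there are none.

For each strategy profile, look for a profitable unilateral deviation.
(Bridge, Avenue, Highway): Driver B can switch to Bridge (-1 → 1). Not NE.
(Bridge, Avenue, Avenue): Driver C can switch to Highway (-5 → -3). Not NE.
(Bridge, Bridge, Highway): Driver A gets 3, best alternative 1; Driver B gets 1, best alternative -1; Driver C gets 3, best alternative 1. No profitable deviation — NE.
(Bridge, Bridge, Avenue): Driver A can switch to Tunnel (1 → 4). Not NE.
(Tunnel, Avenue, Highway): Driver A can switch to Bridge (-1 → 5). Not NE.
(Tunnel, Avenue, Avenue): Driver A can switch to Bridge (0 → 4). Not NE.
(Tunnel, Bridge, Highway): Driver A can switch to Bridge (-1 → 3). Not NE.
(The remaining 5 profiles each have a profitable deviation by the same check.)

(Bridge, Bridge, Highway)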